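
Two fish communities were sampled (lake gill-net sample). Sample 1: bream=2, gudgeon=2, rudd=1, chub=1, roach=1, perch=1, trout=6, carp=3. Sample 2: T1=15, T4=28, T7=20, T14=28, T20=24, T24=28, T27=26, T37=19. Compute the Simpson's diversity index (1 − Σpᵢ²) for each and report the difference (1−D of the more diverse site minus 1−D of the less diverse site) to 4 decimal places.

Sample 1: N=17, proportions 0.117647059, 0.117647059, 0.058823529, 0.058823529, 0.058823529, 0.058823529, 0.352941176, 0.176470588, giving 1−D = 0.802768166 (working shown to 9 dp, full precision carried).
Sample 2: N=188, proportions 0.079787234, 0.14893617, 0.106382979, 0.14893617, 0.127659574, 0.14893617, 0.138297872, 0.10106383, giving 1−D = 0.870133545.
Difference = |0.802768166 − 0.870133545| = 0.067365379, i.e. 0.0674 to 4 decimal places.

0.0674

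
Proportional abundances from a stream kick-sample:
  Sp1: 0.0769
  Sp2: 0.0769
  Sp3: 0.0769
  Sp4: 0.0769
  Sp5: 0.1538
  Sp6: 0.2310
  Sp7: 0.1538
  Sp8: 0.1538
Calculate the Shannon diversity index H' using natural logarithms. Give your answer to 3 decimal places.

Each pᵢ ln pᵢ term (working shown to 5 dp, full precision carried): 0.0769×(-2.56525)=-0.19727, 0.0769×(-2.56525)=-0.19727, 0.0769×(-2.56525)=-0.19727, 0.0769×(-2.56525)=-0.19727, 0.1538×(-1.87210)=-0.28793, 0.231×(-1.46534)=-0.33849, 0.1538×(-1.87210)=-0.28793, 0.1538×(-1.87210)=-0.28793.
Sum = -1.99135, so H' = 1.991.

1.991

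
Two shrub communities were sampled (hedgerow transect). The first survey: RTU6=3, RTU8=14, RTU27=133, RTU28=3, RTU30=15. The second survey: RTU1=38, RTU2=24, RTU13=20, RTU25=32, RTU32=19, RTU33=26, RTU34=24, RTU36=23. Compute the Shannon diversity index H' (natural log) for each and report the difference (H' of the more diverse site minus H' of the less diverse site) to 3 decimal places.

The first survey: N=168, proportions 0.01786, 0.08333, 0.79167, 0.01786, 0.08929, giving H' = 0.75149 (working shown to 5 dp, full precision carried).
The second survey: N=206, proportions 0.18447, 0.1165, 0.09709, 0.15534, 0.09223, 0.12621, 0.1165, 0.11165, giving H' = 2.05426.
Difference = |0.75149 − 2.05426| = 1.30277, i.e. 1.303 to 3 decimal places.

1.303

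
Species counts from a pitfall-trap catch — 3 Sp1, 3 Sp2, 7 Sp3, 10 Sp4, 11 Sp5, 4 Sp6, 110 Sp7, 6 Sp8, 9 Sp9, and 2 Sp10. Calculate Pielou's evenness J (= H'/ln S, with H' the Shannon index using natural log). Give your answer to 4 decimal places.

Total N = 3+3+7+10+11+4+110+6+9+2 = 165, so the proportions are 0.018182, 0.018182, 0.042424, 0.060606, 0.066667, 0.024242, 0.666667, 0.036364, 0.054545, 0.012121 (working shown to 6 dp, full precision carried).
H' = −Σ pᵢ ln pᵢ = −((-0.072861) + (-0.072861) + (-0.134062) + (-0.169901) + (-0.180537) + (-0.090173) + (-0.270310) + (-0.120516) + (-0.158658) + (-0.053488)) = 1.323366.
With S = 10 species, ln S = 2.302585, so J = 1.323366/2.302585 = 0.574730, i.e. 0.5747 to 4 decimal places.

0.5747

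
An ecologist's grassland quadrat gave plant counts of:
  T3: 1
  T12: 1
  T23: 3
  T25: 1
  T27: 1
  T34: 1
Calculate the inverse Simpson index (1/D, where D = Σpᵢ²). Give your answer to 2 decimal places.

Total N = 1+1+3+1+1+1 = 8, so the proportions are 0.125, 0.125, 0.375, 0.125, 0.125, 0.125 (working shown to 6 dp, full precision carried).
D = 0.125² + 0.125² + 0.375² + 0.125² + 0.125² + 0.125² = 0.015625 + 0.015625 + 0.140625 + 0.015625 + 0.015625 + 0.015625 = 0.218750.
So 1/D = 4.5714, i.e. 4.57 to 2 decimal places.

4.57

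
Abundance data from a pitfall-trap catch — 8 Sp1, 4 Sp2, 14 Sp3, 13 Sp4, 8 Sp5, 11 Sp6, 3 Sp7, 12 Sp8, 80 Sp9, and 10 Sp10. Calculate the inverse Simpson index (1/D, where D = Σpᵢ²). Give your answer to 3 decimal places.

3.648

Total N = 8+4+14+13+8+11+3+12+80+10 = 163, so the proportions are 0.0490798, 0.0245399, 0.0858896, 0.0797546, 0.0490798, 0.0674847, 0.0184049, 0.0736196, 0.4907975, 0.0613497 (working shown to 7 dp, full precision carried).
D = 0.0490798² + 0.0245399² + 0.0858896² + 0.0797546² + 0.0490798² + 0.0674847² + 0.0184049² + 0.0736196² + 0.4907975² + 0.0613497² = 0.0024088 + 0.0006022 + 0.0073770 + 0.0063608 + 0.0024088 + 0.0045542 + 0.0003387 + 0.0054199 + 0.2408822 + 0.0037638 = 0.2741165.
So 1/D = 3.64808, i.e. 3.648 to 3 decimal places.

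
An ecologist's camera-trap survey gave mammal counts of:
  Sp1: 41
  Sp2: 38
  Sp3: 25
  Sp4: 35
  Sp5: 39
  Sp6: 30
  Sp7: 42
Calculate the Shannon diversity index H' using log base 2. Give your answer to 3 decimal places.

2.788

Total N = 41+38+25+35+39+30+42 = 250, so the proportions are 0.164, 0.152, 0.1, 0.14, 0.156, 0.12, 0.168 (working shown to 5 dp, full precision carried).
Each pᵢ log₂ pᵢ term: 0.164×(-2.60823)=-0.42775, 0.152×(-2.71786)=-0.41311, 0.1×(-3.32193)=-0.33219, 0.14×(-2.83650)=-0.39711, 0.156×(-2.68038)=-0.41814, 0.12×(-3.05889)=-0.36707, 0.168×(-2.57347)=-0.43234.
Sum = -2.78772, so H' = 2.788.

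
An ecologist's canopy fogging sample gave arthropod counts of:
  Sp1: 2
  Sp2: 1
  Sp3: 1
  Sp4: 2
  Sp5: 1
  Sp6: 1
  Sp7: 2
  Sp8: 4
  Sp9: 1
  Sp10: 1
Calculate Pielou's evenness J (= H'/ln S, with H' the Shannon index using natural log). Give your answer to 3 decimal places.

0.941

Total N = 2+1+1+2+1+1+2+4+1+1 = 16, so the proportions are 0.125, 0.0625, 0.0625, 0.125, 0.0625, 0.0625, 0.125, 0.25, 0.0625, 0.0625 (working shown to 5 dp, full precision carried).
H' = −Σ pᵢ ln pᵢ = −((-0.25993) + (-0.17329) + (-0.17329) + (-0.25993) + (-0.17329) + (-0.17329) + (-0.25993) + (-0.34657) + (-0.17329) + (-0.17329)) = 2.16608.
With S = 10 species, ln S = 2.30259, so J = 2.16608/2.30259 = 0.94072, i.e. 0.941 to 3 decimal places.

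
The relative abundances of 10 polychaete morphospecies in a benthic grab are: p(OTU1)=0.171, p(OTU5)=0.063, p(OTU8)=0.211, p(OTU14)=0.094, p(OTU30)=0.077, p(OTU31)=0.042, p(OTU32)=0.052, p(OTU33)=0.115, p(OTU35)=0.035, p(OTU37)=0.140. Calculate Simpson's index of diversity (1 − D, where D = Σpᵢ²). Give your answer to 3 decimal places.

D = 0.171² + 0.063² + 0.211² + 0.094² + 0.077² + 0.042² + 0.052² + 0.115² + 0.035² + 0.14² = 0.02924 + 0.00397 + 0.04452 + 0.00884 + 0.00593 + 0.00176 + 0.00270 + 0.01323 + 0.00123 + 0.01960 = 0.13101 (working shown to 5 dp, full precision carried).
So 1 − D = 0.86899, i.e. 0.869 to 3 decimal places.

0.869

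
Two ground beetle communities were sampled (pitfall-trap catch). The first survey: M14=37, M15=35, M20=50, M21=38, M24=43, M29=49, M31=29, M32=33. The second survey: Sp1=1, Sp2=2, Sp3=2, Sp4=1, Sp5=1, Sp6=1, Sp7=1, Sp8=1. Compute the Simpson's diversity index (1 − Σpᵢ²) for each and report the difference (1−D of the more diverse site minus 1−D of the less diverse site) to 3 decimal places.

The first survey: N=314, proportions 0.11783, 0.11146, 0.15924, 0.12102, 0.13694, 0.15605, 0.09236, 0.1051, giving 1−D = 0.87101 (working shown to 5 dp, full precision carried).
The second survey: N=10, proportions 0.1, 0.2, 0.2, 0.1, 0.1, 0.1, 0.1, 0.1, giving 1−D = 0.86000.
Difference = |0.87101 − 0.86000| = 0.01101, i.e. 0.011 to 3 decimal places.

0.011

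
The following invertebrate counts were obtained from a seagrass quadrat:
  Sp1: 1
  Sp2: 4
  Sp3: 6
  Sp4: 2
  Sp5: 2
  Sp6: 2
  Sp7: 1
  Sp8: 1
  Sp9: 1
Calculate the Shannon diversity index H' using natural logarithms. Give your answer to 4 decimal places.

Total N = 1+4+6+2+2+2+1+1+1 = 20, so the proportions are 0.05, 0.2, 0.3, 0.1, 0.1, 0.1, 0.05, 0.05, 0.05 (working shown to 6 dp, full precision carried).
Each pᵢ ln pᵢ term: 0.05×(-2.995732)=-0.149787, 0.2×(-1.609438)=-0.321888, 0.3×(-1.203973)=-0.361192, 0.1×(-2.302585)=-0.230259, 0.1×(-2.302585)=-0.230259, 0.1×(-2.302585)=-0.230259, 0.05×(-2.995732)=-0.149787, 0.05×(-2.995732)=-0.149787, 0.05×(-2.995732)=-0.149787.
Sum = -1.973001, so H' = 1.9730.

1.9730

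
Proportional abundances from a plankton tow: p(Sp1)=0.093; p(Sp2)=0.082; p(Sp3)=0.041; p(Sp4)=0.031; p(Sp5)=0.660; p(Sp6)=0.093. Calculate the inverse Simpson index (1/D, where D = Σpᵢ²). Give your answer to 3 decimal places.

2.163

D = 0.093² + 0.082² + 0.041² + 0.031² + 0.66² + 0.093² = 0.008649 + 0.006724 + 0.001681 + 0.000961 + 0.435600 + 0.008649 = 0.462264 (working shown to 6 dp, full precision carried).
So 1/D = 2.16327, i.e. 2.163 to 3 decimal places.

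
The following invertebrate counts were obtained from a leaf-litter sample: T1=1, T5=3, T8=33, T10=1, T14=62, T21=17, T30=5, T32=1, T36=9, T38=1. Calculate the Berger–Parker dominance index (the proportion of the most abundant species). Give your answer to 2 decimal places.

Total N = 1+3+33+1+62+17+5+1+9+1 = 133, so the proportions are 0.0075, 0.0226, 0.2481, 0.0075, 0.4662, 0.1278, 0.0376, 0.0075, 0.0677, 0.0075 (working shown to 4 dp, full precision carried).
The largest proportion is 0.4662, i.e. d = 0.47 to 2 decimal places.

0.47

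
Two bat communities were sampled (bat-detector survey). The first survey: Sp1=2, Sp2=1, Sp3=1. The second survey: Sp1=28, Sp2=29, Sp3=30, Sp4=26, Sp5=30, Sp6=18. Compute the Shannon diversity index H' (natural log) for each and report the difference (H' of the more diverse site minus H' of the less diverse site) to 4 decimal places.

0.7388

The first survey: N=4, proportions 0.5, 0.25, 0.25, giving H' = 1.039721 (working shown to 6 dp, full precision carried).
The second survey: N=161, proportions 0.173913, 0.180124, 0.186335, 0.161491, 0.186335, 0.111801, giving H' = 1.778533.
Difference = |1.039721 − 1.778533| = 0.738812, i.e. 0.7388 to 4 decimal places.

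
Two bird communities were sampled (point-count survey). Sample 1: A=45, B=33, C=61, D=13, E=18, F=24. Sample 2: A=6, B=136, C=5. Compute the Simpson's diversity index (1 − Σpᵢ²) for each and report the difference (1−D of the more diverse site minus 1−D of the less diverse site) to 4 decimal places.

Sample 1: N=194, proportions 0.231959, 0.170103, 0.314433, 0.06701, 0.092784, 0.123711, giving 1−D = 0.789988 (working shown to 6 dp, full precision carried).
Sample 2: N=147, proportions 0.040816, 0.92517, 0.034014, giving 1−D = 0.141237.
Difference = |0.789988 − 0.141237| = 0.648751, i.e. 0.6488 to 4 decimal places.

0.6488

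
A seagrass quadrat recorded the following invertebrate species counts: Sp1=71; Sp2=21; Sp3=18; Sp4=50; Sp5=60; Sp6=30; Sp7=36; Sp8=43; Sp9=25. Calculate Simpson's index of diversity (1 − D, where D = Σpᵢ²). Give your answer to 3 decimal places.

0.868

Total N = 71+21+18+50+60+30+36+43+25 = 354, so the proportions are 0.20056, 0.05932, 0.05085, 0.14124, 0.16949, 0.08475, 0.10169, 0.12147, 0.07062 (working shown to 5 dp, full precision carried).
D = 0.20056² + 0.05932² + 0.05085² + 0.14124² + 0.16949² + 0.08475² + 0.10169² + 0.12147² + 0.07062² = 0.04023 + 0.00352 + 0.00259 + 0.01995 + 0.02873 + 0.00718 + 0.01034 + 0.01475 + 0.00499 = 0.13227.
So 1 − D = 0.86773, i.e. 0.868 to 3 decimal places.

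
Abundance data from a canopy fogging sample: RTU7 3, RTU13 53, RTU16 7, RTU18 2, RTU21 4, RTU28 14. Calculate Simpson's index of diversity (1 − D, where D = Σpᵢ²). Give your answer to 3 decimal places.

0.552

Total N = 3+53+7+2+4+14 = 83, so the proportions are 0.03614, 0.63855, 0.08434, 0.0241, 0.04819, 0.16867 (working shown to 5 dp, full precision carried).
D = 0.03614² + 0.63855² + 0.08434² + 0.0241² + 0.04819² + 0.16867² = 0.00131 + 0.40775 + 0.00711 + 0.00058 + 0.00232 + 0.02845 = 0.44753.
So 1 − D = 0.55247, i.e. 0.552 to 3 decimal places.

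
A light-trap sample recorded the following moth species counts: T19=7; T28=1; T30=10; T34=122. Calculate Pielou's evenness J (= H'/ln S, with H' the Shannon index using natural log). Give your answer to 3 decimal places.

0.356

Total N = 7+1+10+122 = 140, so the proportions are 0.05, 0.00714, 0.07143, 0.87143 (working shown to 5 dp, full precision carried).
H' = −Σ pᵢ ln pᵢ = −((-0.14979) + (-0.03530) + (-0.18850) + (-0.11993)) = 0.49352.
With S = 4 species, ln S = 1.38629, so J = 0.49352/1.38629 = 0.35600, i.e. 0.356 to 3 decimal places.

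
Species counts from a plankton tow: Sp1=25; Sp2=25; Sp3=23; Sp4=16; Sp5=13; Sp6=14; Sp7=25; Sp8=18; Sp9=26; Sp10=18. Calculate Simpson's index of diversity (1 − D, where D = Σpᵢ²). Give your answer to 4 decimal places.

0.8945

Total N = 25+25+23+16+13+14+25+18+26+18 = 203, so the proportions are 0.123153, 0.123153, 0.1133, 0.078818, 0.064039, 0.068966, 0.123153, 0.08867, 0.128079, 0.08867 (working shown to 6 dp, full precision carried).
D = 0.123153² + 0.123153² + 0.1133² + 0.078818² + 0.064039² + 0.068966² + 0.123153² + 0.08867² + 0.128079² + 0.08867² = 0.015167 + 0.015167 + 0.012837 + 0.006212 + 0.004101 + 0.004756 + 0.015167 + 0.007862 + 0.016404 + 0.007862 = 0.105535.
So 1 − D = 0.894465, i.e. 0.8945 to 4 decimal places.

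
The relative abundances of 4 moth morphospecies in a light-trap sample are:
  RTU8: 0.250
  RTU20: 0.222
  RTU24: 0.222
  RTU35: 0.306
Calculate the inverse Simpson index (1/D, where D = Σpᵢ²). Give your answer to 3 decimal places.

3.926

D = 0.25² + 0.222² + 0.222² + 0.306² = 0.0625000 + 0.0492840 + 0.0492840 + 0.0936360 = 0.2547040 (working shown to 7 dp, full precision carried).
So 1/D = 3.92613, i.e. 3.926 to 3 decimal places.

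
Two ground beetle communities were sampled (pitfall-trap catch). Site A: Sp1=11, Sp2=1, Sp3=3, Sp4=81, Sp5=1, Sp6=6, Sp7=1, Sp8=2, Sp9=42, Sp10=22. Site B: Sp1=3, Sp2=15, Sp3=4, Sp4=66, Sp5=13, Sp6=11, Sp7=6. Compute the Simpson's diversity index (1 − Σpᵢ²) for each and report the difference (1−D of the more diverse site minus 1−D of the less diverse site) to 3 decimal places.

Site A: N=170, proportions 0.06471, 0.00588, 0.01765, 0.47647, 0.00588, 0.03529, 0.00588, 0.01176, 0.24706, 0.12941, giving 1−D = 0.68920 (working shown to 5 dp, full precision carried).
Site B: N=118, proportions 0.02542, 0.12712, 0.0339, 0.55932, 0.11017, 0.09322, 0.05085, giving 1−D = 0.64579.
Difference = |0.68920 − 0.64579| = 0.04341, i.e. 0.043 to 3 decimal places.

0.043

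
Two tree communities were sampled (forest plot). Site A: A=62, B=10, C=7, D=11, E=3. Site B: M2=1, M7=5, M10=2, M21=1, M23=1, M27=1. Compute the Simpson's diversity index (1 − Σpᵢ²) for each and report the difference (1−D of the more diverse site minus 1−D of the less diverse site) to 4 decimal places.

0.2040

Site A: N=93, proportions 0.6666667, 0.1075269, 0.0752688, 0.1182796, 0.0322581, giving 1−D = 0.5232975 (working shown to 7 dp, full precision carried).
Site B: N=11, proportions 0.0909091, 0.4545455, 0.1818182, 0.0909091, 0.0909091, 0.0909091, giving 1−D = 0.7272727.
Difference = |0.5232975 − 0.7272727| = 0.2039752, i.e. 0.2040 to 4 decimal places.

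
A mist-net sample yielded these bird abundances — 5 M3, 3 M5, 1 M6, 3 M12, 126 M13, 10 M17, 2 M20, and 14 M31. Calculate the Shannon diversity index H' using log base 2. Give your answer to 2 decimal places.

Total N = 5+3+1+3+126+10+2+14 = 164, so the proportions are 0.0305, 0.0183, 0.0061, 0.0183, 0.7683, 0.061, 0.0122, 0.0854 (working shown to 4 dp, full precision carried).
Each pᵢ log₂ pᵢ term: 0.0305×(-5.0356)=-0.1535, 0.0183×(-5.7726)=-0.1056, 0.0061×(-7.3576)=-0.0449, 0.0183×(-5.7726)=-0.1056, 0.7683×(-0.3803)=-0.2922, 0.061×(-4.0356)=-0.2461, 0.0122×(-6.3576)=-0.0775, 0.0854×(-3.5502)=-0.3031.
Sum = -1.3284, so H' = 1.33.

1.33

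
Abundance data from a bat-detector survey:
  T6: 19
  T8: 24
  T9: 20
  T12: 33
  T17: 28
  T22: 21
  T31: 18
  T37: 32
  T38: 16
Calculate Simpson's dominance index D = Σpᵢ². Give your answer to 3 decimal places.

0.118

Total N = 19+24+20+33+28+21+18+32+16 = 211, so the proportions are 0.09005, 0.11374, 0.09479, 0.1564, 0.1327, 0.09953, 0.08531, 0.15166, 0.07583 (working shown to 5 dp, full precision carried).
D = 0.09005² + 0.11374² + 0.09479² + 0.1564² + 0.1327² + 0.09953² + 0.08531² + 0.15166² + 0.07583² = 0.00811 + 0.01294 + 0.00898 + 0.02446 + 0.01761 + 0.00991 + 0.00728 + 0.02300 + 0.00575 = 0.11803.
To 3 decimal places, D = 0.118.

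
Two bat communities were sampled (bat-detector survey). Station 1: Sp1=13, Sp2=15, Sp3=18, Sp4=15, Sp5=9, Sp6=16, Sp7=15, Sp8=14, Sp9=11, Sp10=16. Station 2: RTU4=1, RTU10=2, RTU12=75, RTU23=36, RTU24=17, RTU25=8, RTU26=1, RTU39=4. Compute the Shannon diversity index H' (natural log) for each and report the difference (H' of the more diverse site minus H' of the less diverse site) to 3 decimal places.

Station 1: N=142, proportions 0.09155, 0.10563, 0.12676, 0.10563, 0.06338, 0.11268, 0.10563, 0.09859, 0.07746, 0.11268, giving H' = 2.28643 (working shown to 5 dp, full precision carried).
Station 2: N=144, proportions 0.00694, 0.01389, 0.52083, 0.25, 0.11806, 0.05556, 0.00694, 0.02778, giving H' = 1.32711.
Difference = |2.28643 − 1.32711| = 0.95932, i.e. 0.959 to 3 decimal places.

0.959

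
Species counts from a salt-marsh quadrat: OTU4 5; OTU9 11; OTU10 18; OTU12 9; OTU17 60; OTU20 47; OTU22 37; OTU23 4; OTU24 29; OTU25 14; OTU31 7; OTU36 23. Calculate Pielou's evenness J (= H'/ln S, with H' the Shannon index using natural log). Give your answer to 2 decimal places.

Total N = 5+11+18+9+60+47+37+4+29+14+7+23 = 264, so the proportions are 0.0189, 0.0417, 0.0682, 0.0341, 0.2273, 0.178, 0.1402, 0.0152, 0.1098, 0.053, 0.0265, 0.0871 (working shown to 4 dp, full precision carried).
H' = −Σ pᵢ ln pᵢ = −((-0.0751) + (-0.1324) + (-0.1831) + (-0.1152) + (-0.3367) + (-0.3072) + (-0.2754) + (-0.0635) + (-0.2426) + (-0.1557) + (-0.0963) + (-0.2126)) = 2.1959.
With S = 12 species, ln S = 2.4849, so J = 2.1959/2.4849 = 0.8837, i.e. 0.88 to 2 decimal places.

0.88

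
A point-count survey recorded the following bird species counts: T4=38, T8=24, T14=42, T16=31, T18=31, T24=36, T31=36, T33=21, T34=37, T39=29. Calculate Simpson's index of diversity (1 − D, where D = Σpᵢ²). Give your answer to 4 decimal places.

Total N = 38+24+42+31+31+36+36+21+37+29 = 325, so the proportions are 0.116923, 0.073846, 0.129231, 0.095385, 0.095385, 0.110769, 0.110769, 0.064615, 0.113846, 0.089231 (working shown to 6 dp, full precision carried).
D = 0.116923² + 0.073846² + 0.129231² + 0.095385² + 0.095385² + 0.110769² + 0.110769² + 0.064615² + 0.113846² + 0.089231² = 0.013671 + 0.005453 + 0.016701 + 0.009098 + 0.009098 + 0.012270 + 0.012270 + 0.004175 + 0.012961 + 0.007962 = 0.103659.
So 1 − D = 0.896341, i.e. 0.8963 to 4 decimal places.

0.8963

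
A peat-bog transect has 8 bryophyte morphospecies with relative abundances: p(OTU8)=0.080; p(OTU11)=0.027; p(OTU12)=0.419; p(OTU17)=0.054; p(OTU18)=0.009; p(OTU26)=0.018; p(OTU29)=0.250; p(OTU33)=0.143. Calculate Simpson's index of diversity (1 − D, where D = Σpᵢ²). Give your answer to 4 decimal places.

0.7310

D = 0.08² + 0.027² + 0.419² + 0.054² + 0.009² + 0.018² + 0.25² + 0.143² = 0.006400 + 0.000729 + 0.175561 + 0.002916 + 0.000081 + 0.000324 + 0.062500 + 0.020449 = 0.268960 (working shown to 6 dp, full precision carried).
So 1 − D = 0.731040, i.e. 0.7310 to 4 decimal places.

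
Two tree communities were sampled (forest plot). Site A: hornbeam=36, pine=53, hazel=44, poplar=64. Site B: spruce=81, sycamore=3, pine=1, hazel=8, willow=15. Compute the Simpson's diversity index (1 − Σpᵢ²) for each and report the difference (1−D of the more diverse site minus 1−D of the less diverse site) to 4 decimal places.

0.3269

Site A: N=197, proportions 0.182741, 0.269036, 0.22335, 0.324873, giving 1−D = 0.738798 (working shown to 6 dp, full precision carried).
Site B: N=108, proportions 0.75, 0.027778, 0.009259, 0.074074, 0.138889, giving 1−D = 0.411866.
Difference = |0.738798 − 0.411866| = 0.326932, i.e. 0.3269 to 4 decimal places.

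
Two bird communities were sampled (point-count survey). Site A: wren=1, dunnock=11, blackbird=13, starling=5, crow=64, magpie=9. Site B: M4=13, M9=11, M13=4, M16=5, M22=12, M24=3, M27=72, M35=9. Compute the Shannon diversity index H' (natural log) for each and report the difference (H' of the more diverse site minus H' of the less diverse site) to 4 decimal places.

Site A: N=103, proportions 0.009709, 0.106796, 0.126214, 0.048544, 0.621359, 0.087379, giving H' = 1.200633 (working shown to 6 dp, full precision carried).
Site B: N=129, proportions 0.100775, 0.085271, 0.031008, 0.03876, 0.093023, 0.023256, 0.55814, 0.069767, giving H' = 1.494516.
Difference = |1.200633 − 1.494516| = 0.293883, i.e. 0.2939 to 4 decimal places.

0.2939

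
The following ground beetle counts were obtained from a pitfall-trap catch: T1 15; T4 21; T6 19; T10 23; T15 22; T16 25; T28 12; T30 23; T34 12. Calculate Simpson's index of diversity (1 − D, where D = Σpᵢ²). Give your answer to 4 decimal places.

Total N = 15+21+19+23+22+25+12+23+12 = 172, so the proportions are 0.087209, 0.122093, 0.110465, 0.133721, 0.127907, 0.145349, 0.069767, 0.133721, 0.069767 (working shown to 6 dp, full precision carried).
D = 0.087209² + 0.122093² + 0.110465² + 0.133721² + 0.127907² + 0.145349² + 0.069767² + 0.133721² + 0.069767² = 0.007605 + 0.014907 + 0.012203 + 0.017881 + 0.016360 + 0.021126 + 0.004867 + 0.017881 + 0.004867 = 0.117699.
So 1 − D = 0.882301, i.e. 0.8823 to 4 decimal places.

0.8823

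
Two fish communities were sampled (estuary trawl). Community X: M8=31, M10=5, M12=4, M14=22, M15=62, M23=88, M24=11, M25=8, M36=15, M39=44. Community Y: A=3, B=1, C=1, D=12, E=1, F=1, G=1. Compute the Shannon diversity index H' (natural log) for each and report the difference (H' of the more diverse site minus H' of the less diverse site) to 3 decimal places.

0.578

Community X: N=290, proportions 0.1069, 0.01724, 0.01379, 0.07586, 0.21379, 0.30345, 0.03793, 0.02759, 0.05172, 0.15172, giving H' = 1.91790 (working shown to 5 dp, full precision carried).
Community Y: N=20, proportions 0.15, 0.05, 0.05, 0.6, 0.05, 0.05, 0.05, giving H' = 1.34000.
Difference = |1.91790 − 1.34000| = 0.57790, i.e. 0.578 to 3 decimal places.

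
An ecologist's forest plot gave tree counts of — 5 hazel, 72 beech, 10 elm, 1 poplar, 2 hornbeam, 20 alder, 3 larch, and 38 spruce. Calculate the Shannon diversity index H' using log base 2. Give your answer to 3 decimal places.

2.062

Total N = 5+72+10+1+2+20+3+38 = 151, so the proportions are 0.03311, 0.47682, 0.06623, 0.00662, 0.01325, 0.13245, 0.01987, 0.25166 (working shown to 5 dp, full precision carried).
Each pᵢ log₂ pᵢ term: 0.03311×(-4.91648)=-0.16280, 0.47682×(-1.06848)=-0.50947, 0.06623×(-3.91648)=-0.25937, 0.00662×(-7.23840)=-0.04794, 0.01325×(-6.23840)=-0.08263, 0.13245×(-2.91648)=-0.38629, 0.01987×(-5.65344)=-0.11232, 0.25166×(-1.99048)=-0.50091.
Sum = -2.06173, so H' = 2.062.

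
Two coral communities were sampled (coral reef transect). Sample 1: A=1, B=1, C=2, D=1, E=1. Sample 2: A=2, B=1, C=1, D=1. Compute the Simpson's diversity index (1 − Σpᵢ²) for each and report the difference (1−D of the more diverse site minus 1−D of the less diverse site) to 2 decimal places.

Sample 1: N=6, proportions 0.1667, 0.1667, 0.3333, 0.1667, 0.1667, giving 1−D = 0.7778 (working shown to 4 dp, full precision carried).
Sample 2: N=5, proportions 0.4, 0.2, 0.2, 0.2, giving 1−D = 0.7200.
Difference = |0.7778 − 0.7200| = 0.0578, i.e. 0.06 to 2 decimal places.

0.06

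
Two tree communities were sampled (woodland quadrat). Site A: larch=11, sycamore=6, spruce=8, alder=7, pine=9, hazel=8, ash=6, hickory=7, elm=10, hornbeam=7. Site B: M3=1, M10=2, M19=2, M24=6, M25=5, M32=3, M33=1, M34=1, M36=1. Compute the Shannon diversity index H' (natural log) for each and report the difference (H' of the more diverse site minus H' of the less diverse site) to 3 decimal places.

Site A: N=79, proportions 0.13924, 0.07595, 0.10127, 0.08861, 0.11392, 0.10127, 0.07595, 0.08861, 0.12658, 0.08861, giving H' = 2.28319 (working shown to 5 dp, full precision carried).
Site B: N=22, proportions 0.04545, 0.09091, 0.09091, 0.27273, 0.22727, 0.13636, 0.04545, 0.04545, 0.04545, giving H' = 1.96076.
Difference = |2.28319 − 1.96076| = 0.32243, i.e. 0.322 to 3 decimal places.

0.322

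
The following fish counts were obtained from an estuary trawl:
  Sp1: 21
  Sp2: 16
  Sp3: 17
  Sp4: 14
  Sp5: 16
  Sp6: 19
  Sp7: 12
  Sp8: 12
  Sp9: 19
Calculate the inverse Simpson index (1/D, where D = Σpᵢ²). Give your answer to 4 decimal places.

Total N = 21+16+17+14+16+19+12+12+19 = 146, so the proportions are 0.14383562, 0.10958904, 0.11643836, 0.09589041, 0.10958904, 0.13013699, 0.08219178, 0.08219178, 0.13013699 (working shown to 8 dp, full precision carried).
D = 0.14383562² + 0.10958904² + 0.11643836² + 0.09589041² + 0.10958904² + 0.13013699² + 0.08219178² + 0.08219178² + 0.13013699² = 0.02068868 + 0.01200976 + 0.01355789 + 0.00919497 + 0.01200976 + 0.01693564 + 0.00675549 + 0.00675549 + 0.01693564 = 0.11484331.
So 1/D = 8.707516, i.e. 8.7075 to 4 decimal places.

8.7075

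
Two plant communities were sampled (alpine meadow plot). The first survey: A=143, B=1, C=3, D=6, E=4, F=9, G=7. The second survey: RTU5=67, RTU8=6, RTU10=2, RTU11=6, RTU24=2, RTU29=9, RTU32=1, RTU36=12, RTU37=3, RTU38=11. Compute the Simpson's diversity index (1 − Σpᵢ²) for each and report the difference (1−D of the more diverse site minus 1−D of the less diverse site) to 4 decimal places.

0.3419

The first survey: N=173, proportions 0.8265896, 0.00578035, 0.01734104, 0.03468208, 0.02312139, 0.05202312, 0.04046243, giving 1−D = 0.31033446 (working shown to 8 dp, full precision carried).
The second survey: N=119, proportions 0.56302521, 0.05042017, 0.01680672, 0.05042017, 0.01680672, 0.07563025, 0.00840336, 0.10084034, 0.02521008, 0.09243697, giving 1−D = 0.65221383.
Difference = |0.31033446 − 0.65221383| = 0.34187937, i.e. 0.3419 to 4 decimal places.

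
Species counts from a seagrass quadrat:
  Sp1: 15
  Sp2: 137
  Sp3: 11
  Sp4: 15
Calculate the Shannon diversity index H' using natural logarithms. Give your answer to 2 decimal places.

Total N = 15+137+11+15 = 178, so the proportions are 0.0843, 0.7697, 0.0618, 0.0843 (working shown to 4 dp, full precision carried).
Each pᵢ ln pᵢ term: 0.0843×(-2.4737)=-0.2085, 0.7697×(-0.2618)=-0.2015, 0.0618×(-2.7839)=-0.1720, 0.0843×(-2.4737)=-0.2085.
Sum = -0.7905, so H' = 0.79.

0.79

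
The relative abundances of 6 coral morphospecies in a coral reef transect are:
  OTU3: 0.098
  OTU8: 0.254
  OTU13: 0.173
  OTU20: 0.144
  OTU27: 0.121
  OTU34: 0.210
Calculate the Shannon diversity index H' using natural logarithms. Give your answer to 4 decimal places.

Each pᵢ ln pᵢ term (working shown to 6 dp, full precision carried): 0.098×(-2.322788)=-0.227633, 0.254×(-1.370421)=-0.348087, 0.173×(-1.754464)=-0.303522, 0.144×(-1.937942)=-0.279064, 0.121×(-2.111965)=-0.255548, 0.21×(-1.560648)=-0.327736.
Sum = -1.741590, so H' = 1.7416.

1.7416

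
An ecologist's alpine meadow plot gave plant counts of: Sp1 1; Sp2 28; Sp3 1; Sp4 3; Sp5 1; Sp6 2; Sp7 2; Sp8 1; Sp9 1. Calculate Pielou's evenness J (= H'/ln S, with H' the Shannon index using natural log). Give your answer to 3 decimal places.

Total N = 1+28+1+3+1+2+2+1+1 = 40, so the proportions are 0.025, 0.7, 0.025, 0.075, 0.025, 0.05, 0.05, 0.025, 0.025 (working shown to 5 dp, full precision carried).
H' = −Σ pᵢ ln pᵢ = −((-0.09222) + (-0.24967) + (-0.09222) + (-0.19427) + (-0.09222) + (-0.14979) + (-0.14979) + (-0.09222) + (-0.09222)) = 1.20463.
With S = 9 species, ln S = 2.19722, so J = 1.20463/2.19722 = 0.54825, i.e. 0.548 to 3 decimal places.

0.548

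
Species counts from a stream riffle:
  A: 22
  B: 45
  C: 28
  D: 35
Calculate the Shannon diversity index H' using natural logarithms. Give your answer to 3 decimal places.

1.352

Total N = 22+45+28+35 = 130, so the proportions are 0.16923, 0.34615, 0.21538, 0.26923 (working shown to 5 dp, full precision carried).
Each pᵢ ln pᵢ term: 0.16923×(-1.77649)=-0.30064, 0.34615×(-1.06087)=-0.36722, 0.21538×(-1.53533)=-0.33069, 0.26923×(-1.31219)=-0.35328.
Sum = -1.35183, so H' = 1.352.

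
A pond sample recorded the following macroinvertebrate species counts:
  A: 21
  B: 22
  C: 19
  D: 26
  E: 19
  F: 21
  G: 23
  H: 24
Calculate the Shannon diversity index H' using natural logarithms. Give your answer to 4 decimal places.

Total N = 21+22+19+26+19+21+23+24 = 175, so the proportions are 0.12, 0.125714, 0.108571, 0.148571, 0.108571, 0.12, 0.131429, 0.137143 (working shown to 6 dp, full precision carried).
Each pᵢ ln pᵢ term: 0.12×(-2.120264)=-0.254432, 0.125714×(-2.073744)=-0.260699, 0.108571×(-2.220347)=-0.241066, 0.148571×(-1.906689)=-0.283280, 0.108571×(-2.220347)=-0.241066, 0.12×(-2.120264)=-0.254432, 0.131429×(-2.029292)=-0.266707, 0.137143×(-1.986732)=-0.272466.
Sum = -2.074148, so H' = 2.0741.

2.0741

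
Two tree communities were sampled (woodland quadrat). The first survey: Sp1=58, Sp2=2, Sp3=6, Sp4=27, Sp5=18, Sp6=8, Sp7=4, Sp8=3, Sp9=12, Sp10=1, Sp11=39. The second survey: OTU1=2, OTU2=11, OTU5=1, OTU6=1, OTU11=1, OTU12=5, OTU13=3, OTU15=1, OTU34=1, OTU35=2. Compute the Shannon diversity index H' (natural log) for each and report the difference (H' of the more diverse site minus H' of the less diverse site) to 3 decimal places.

0.001

The first survey: N=178, proportions 0.32584, 0.01124, 0.03371, 0.15169, 0.10112, 0.04494, 0.02247, 0.01685, 0.06742, 0.00562, 0.2191, giving H' = 1.88498 (working shown to 5 dp, full precision carried).
The second survey: N=28, proportions 0.07143, 0.39286, 0.03571, 0.03571, 0.03571, 0.17857, 0.10714, 0.03571, 0.03571, 0.07143, giving H' = 1.88605.
Difference = |1.88498 − 1.88605| = 0.00107, i.e. 0.001 to 3 decimal places.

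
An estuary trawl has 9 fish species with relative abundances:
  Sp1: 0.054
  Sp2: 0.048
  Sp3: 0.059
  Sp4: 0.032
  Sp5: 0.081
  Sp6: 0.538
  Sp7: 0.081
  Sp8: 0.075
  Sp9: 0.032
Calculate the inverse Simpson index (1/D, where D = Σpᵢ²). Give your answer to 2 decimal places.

3.14

D = 0.054² + 0.048² + 0.059² + 0.032² + 0.081² + 0.538² + 0.081² + 0.075² + 0.032² = 0.00292 + 0.00230 + 0.00348 + 0.00102 + 0.00656 + 0.28944 + 0.00656 + 0.00562 + 0.00102 = 0.31894 (working shown to 5 dp, full precision carried).
So 1/D = 3.1354, i.e. 3.14 to 2 decimal places.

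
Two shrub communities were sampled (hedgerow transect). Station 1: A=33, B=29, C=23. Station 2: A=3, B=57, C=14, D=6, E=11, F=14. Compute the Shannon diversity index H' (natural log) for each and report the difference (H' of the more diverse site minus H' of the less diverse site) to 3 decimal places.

Station 1: N=85, proportions 0.38824, 0.34118, 0.27059, giving H' = 1.08791 (working shown to 5 dp, full precision carried).
Station 2: N=105, proportions 0.02857, 0.54286, 0.13333, 0.05714, 0.10476, 0.13333, giving H' = 1.37043.
Difference = |1.08791 − 1.37043| = 0.28252, i.e. 0.283 to 3 decimal places.

0.283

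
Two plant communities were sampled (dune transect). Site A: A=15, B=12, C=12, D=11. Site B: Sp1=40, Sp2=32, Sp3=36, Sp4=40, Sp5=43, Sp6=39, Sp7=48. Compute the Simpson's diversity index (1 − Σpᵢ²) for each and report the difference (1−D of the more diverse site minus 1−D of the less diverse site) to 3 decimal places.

0.109

Site A: N=50, proportions 0.3, 0.24, 0.24, 0.22, giving 1−D = 0.74640 (working shown to 5 dp, full precision carried).
Site B: N=278, proportions 0.14388, 0.11511, 0.1295, 0.14388, 0.15468, 0.14029, 0.17266, giving 1−D = 0.85516.
Difference = |0.74640 − 0.85516| = 0.10876, i.e. 0.109 to 3 decimal places.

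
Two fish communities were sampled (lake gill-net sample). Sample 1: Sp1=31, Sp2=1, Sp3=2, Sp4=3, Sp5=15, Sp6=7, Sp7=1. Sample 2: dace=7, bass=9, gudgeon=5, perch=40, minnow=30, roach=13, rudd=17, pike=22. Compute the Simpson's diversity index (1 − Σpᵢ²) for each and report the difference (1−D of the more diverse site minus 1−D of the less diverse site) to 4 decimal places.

Sample 1: N=60, proportions 0.516667, 0.016667, 0.033333, 0.05, 0.25, 0.116667, 0.016667, giving 1−D = 0.652778 (working shown to 6 dp, full precision carried).
Sample 2: N=143, proportions 0.048951, 0.062937, 0.034965, 0.27972, 0.20979, 0.090909, 0.118881, 0.153846, giving 1−D = 0.824099.
Difference = |0.652778 − 0.824099| = 0.171321, i.e. 0.1713 to 4 decimal places.

0.1713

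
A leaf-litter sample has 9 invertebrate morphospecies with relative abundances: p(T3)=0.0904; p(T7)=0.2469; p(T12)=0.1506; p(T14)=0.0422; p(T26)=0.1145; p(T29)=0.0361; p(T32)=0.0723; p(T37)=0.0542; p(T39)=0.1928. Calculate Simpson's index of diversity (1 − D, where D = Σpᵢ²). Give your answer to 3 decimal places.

D = 0.0904² + 0.2469² + 0.1506² + 0.0422² + 0.1145² + 0.0361² + 0.0723² + 0.0542² + 0.1928² = 0.00817 + 0.06096 + 0.02268 + 0.00178 + 0.01311 + 0.00130 + 0.00523 + 0.00294 + 0.03717 = 0.15334 (working shown to 5 dp, full precision carried).
So 1 − D = 0.84666, i.e. 0.847 to 3 decimal places.

0.847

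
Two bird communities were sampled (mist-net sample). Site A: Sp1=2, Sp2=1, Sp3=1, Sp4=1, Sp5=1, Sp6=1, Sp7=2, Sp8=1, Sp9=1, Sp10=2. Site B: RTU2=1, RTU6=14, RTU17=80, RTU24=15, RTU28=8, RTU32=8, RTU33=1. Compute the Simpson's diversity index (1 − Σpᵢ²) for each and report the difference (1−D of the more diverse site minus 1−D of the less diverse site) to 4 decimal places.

Site A: N=13, proportions 0.153846, 0.076923, 0.076923, 0.076923, 0.076923, 0.076923, 0.153846, 0.076923, 0.076923, 0.153846, giving 1−D = 0.887574 (working shown to 6 dp, full precision carried).
Site B: N=127, proportions 0.007874, 0.110236, 0.629921, 0.11811, 0.062992, 0.062992, 0.007874, giving 1−D = 0.569037.
Difference = |0.887574 − 0.569037| = 0.318537, i.e. 0.3185 to 4 decimal places.

0.3185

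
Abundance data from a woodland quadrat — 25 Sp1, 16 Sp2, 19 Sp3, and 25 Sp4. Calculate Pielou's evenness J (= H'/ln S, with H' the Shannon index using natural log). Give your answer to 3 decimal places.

0.988

Total N = 25+16+19+25 = 85, so the proportions are 0.29412, 0.18824, 0.22353, 0.29412 (working shown to 5 dp, full precision carried).
H' = −Σ pᵢ ln pᵢ = −((-0.35993) + (-0.31436) + (-0.33489) + (-0.35993)) = 1.36913.
With S = 4 species, ln S = 1.38629, so J = 1.36913/1.38629 = 0.98762, i.e. 0.988 to 3 decimal places.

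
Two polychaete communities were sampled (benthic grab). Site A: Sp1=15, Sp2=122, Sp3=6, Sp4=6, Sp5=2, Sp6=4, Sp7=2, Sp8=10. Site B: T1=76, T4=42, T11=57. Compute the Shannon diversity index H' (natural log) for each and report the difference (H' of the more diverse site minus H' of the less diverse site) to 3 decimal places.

0.021

Site A: N=167, proportions 0.08982, 0.73054, 0.03593, 0.03593, 0.01198, 0.02395, 0.01198, 0.05988, giving H' = 1.04880 (working shown to 5 dp, full precision carried).
Site B: N=175, proportions 0.43429, 0.24, 0.32571, giving H' = 1.07009.
Difference = |1.04880 − 1.07009| = 0.02129, i.e. 0.021 to 3 decimal places.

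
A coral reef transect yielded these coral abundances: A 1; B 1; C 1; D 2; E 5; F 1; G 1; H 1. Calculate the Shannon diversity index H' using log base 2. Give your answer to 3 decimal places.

Total N = 1+1+1+2+5+1+1+1 = 13, so the proportions are 0.07692, 0.07692, 0.07692, 0.15385, 0.38462, 0.07692, 0.07692, 0.07692 (working shown to 5 dp, full precision carried).
Each pᵢ log₂ pᵢ term: 0.07692×(-3.70044)=-0.28465, 0.07692×(-3.70044)=-0.28465, 0.07692×(-3.70044)=-0.28465, 0.15385×(-2.70044)=-0.41545, 0.38462×(-1.37851)=-0.53020, 0.07692×(-3.70044)=-0.28465, 0.07692×(-3.70044)=-0.28465, 0.07692×(-3.70044)=-0.28465.
Sum = -2.65354, so H' = 2.654.

2.654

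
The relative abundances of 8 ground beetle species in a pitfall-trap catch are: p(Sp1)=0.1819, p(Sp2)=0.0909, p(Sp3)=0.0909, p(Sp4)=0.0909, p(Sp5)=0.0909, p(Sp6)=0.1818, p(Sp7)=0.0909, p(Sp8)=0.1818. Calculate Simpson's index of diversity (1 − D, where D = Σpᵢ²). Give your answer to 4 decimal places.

D = 0.1819² + 0.0909² + 0.0909² + 0.0909² + 0.0909² + 0.1818² + 0.0909² + 0.1818² = 0.033088 + 0.008263 + 0.008263 + 0.008263 + 0.008263 + 0.033051 + 0.008263 + 0.033051 = 0.140504 (working shown to 6 dp, full precision carried).
So 1 − D = 0.859496, i.e. 0.8595 to 4 decimal places.

0.8595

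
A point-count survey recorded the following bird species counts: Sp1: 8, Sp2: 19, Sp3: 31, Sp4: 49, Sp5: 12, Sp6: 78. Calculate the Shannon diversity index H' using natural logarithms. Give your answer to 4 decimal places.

Total N = 8+19+31+49+12+78 = 197, so the proportions are 0.040609, 0.096447, 0.15736, 0.248731, 0.060914, 0.395939 (working shown to 6 dp, full precision carried).
Each pᵢ ln pᵢ term: 0.040609×(-3.203762)=-0.130102, 0.096447×(-2.338765)=-0.225566, 0.15736×(-1.849217)=-0.290993, 0.248731×(-1.391383)=-0.346080, 0.060914×(-2.798297)=-0.170455, 0.395939×(-0.926495)=-0.366836.
Sum = -1.530032, so H' = 1.5300.

1.5300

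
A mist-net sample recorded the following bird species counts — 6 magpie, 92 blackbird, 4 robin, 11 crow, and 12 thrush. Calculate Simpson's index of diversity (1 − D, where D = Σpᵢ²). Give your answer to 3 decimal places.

0.438

Total N = 6+92+4+11+12 = 125, so the proportions are 0.048, 0.736, 0.032, 0.088, 0.096 (working shown to 5 dp, full precision carried).
D = 0.048² + 0.736² + 0.032² + 0.088² + 0.096² = 0.00230 + 0.54170 + 0.00102 + 0.00774 + 0.00922 = 0.56198.
So 1 − D = 0.43802, i.e. 0.438 to 3 decimal places.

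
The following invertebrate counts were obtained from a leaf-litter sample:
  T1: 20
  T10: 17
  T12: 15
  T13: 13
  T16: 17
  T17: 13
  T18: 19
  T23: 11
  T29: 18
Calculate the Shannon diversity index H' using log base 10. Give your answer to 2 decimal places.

Total N = 20+17+15+13+17+13+19+11+18 = 143, so the proportions are 0.1399, 0.1189, 0.1049, 0.0909, 0.1189, 0.0909, 0.1329, 0.0769, 0.1259 (working shown to 4 dp, full precision carried).
Each pᵢ log₁₀ pᵢ term: 0.1399×(-0.8543)=-0.1195, 0.1189×(-0.9249)=-0.1100, 0.1049×(-0.9792)=-0.1027, 0.0909×(-1.0414)=-0.0947, 0.1189×(-0.9249)=-0.1100, 0.0909×(-1.0414)=-0.0947, 0.1329×(-0.8766)=-0.1165, 0.0769×(-1.1139)=-0.0857, 0.1259×(-0.9001)=-0.1133.
Sum = -0.9469, so H' = 0.95.

0.95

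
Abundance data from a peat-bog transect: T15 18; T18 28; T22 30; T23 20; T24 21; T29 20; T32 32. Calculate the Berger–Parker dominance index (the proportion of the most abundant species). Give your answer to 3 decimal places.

0.189

Total N = 18+28+30+20+21+20+32 = 169, so the proportions are 0.10651, 0.16568, 0.17751, 0.11834, 0.12426, 0.11834, 0.18935 (working shown to 5 dp, full precision carried).
The largest proportion is 0.18935, i.e. d = 0.189 to 3 decimal places.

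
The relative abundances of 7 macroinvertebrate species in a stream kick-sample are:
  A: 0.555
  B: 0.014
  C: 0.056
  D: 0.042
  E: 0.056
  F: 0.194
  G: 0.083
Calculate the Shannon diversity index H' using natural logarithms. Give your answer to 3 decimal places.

1.367

Each pᵢ ln pᵢ term (working shown to 5 dp, full precision carried): 0.555×(-0.58879)=-0.32678, 0.014×(-4.26870)=-0.05976, 0.056×(-2.88240)=-0.16141, 0.042×(-3.17009)=-0.13314, 0.056×(-2.88240)=-0.16141, 0.194×(-1.63990)=-0.31814, 0.083×(-2.48891)=-0.20658.
Sum = -1.36723, so H' = 1.367.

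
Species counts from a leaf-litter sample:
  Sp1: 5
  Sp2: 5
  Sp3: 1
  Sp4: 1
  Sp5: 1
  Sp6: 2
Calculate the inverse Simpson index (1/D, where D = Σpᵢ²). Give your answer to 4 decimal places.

3.9474

Total N = 5+5+1+1+1+2 = 15, so the proportions are 0.33333333, 0.33333333, 0.06666667, 0.06666667, 0.06666667, 0.13333333 (working shown to 8 dp, full precision carried).
D = 0.33333333² + 0.33333333² + 0.06666667² + 0.06666667² + 0.06666667² + 0.13333333² = 0.11111111 + 0.11111111 + 0.00444444 + 0.00444444 + 0.00444444 + 0.01777778 = 0.25333333.
So 1/D = 3.947368, i.e. 3.9474 to 4 decimal places.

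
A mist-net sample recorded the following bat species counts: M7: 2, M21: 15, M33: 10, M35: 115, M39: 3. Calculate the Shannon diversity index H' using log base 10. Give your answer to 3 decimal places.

0.322

Total N = 2+15+10+115+3 = 145, so the proportions are 0.01379, 0.10345, 0.06897, 0.7931, 0.02069 (working shown to 5 dp, full precision carried).
Each pᵢ log₁₀ pᵢ term: 0.01379×(-1.86034)=-0.02566, 0.10345×(-0.98528)=-0.10193, 0.06897×(-1.16137)=-0.08009, 0.7931×(-0.10067)=-0.07984, 0.02069×(-1.68425)=-0.03485.
Sum = -0.32237, so H' = 0.322.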